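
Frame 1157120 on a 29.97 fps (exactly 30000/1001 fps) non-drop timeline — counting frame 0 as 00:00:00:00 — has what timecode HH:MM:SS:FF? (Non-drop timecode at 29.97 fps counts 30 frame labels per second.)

10:42:50:20

1157120 ÷ 30 = 38570 full seconds, remainder 20 frames.
38570 s = 10 h 42 min 50 s.
Timecode: 10:42:50:20.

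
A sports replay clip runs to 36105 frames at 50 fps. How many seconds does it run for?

722.1 seconds

Running time = 36105 / (50) = 722.1 s.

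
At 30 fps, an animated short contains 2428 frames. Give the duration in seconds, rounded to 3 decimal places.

80.933 seconds

Running time = 2428 × 1/30 = 1214/15 s ≈ 80.933 s.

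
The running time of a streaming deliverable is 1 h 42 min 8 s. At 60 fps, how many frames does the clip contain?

1 h 42 min 8 s = 6128 s.
Frames = 6128 × 60 = 367680.

367680 frames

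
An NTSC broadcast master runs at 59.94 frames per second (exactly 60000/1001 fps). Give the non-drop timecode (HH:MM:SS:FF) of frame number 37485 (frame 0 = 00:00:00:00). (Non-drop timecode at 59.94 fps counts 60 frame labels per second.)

00:10:24:45

37485 ÷ 60 = 624 full seconds, remainder 45 frames.
624 s = 0 h 10 min 24 s.
Timecode: 00:10:24:45.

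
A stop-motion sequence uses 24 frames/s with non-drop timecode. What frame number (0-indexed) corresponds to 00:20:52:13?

Total seconds to the label: (0 × 3600 + 20 × 60 + 52) = 1252.
Frame index = 1252 × 24 + 13 = 30061.

frame 30061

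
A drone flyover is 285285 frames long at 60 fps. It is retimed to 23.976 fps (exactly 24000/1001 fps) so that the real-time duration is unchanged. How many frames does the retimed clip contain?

Target frames = source frames × (target rate / source rate) = 285285 × (24000/1001)/(60) = 285285 × 400/1001 = 114000.

114000 frames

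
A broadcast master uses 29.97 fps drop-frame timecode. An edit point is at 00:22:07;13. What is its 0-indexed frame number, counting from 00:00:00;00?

As if non-drop at 30 labels/s: (0 × 3600 + 22 × 60 + 7) × 30 + 13 = 39823.
Minute boundaries passed: 22; those not divisible by 10: 22 − 2 = 20; dropped labels = 2 × 20 = 40.
Actual frame index = 39823 − 40 = 39783.

39783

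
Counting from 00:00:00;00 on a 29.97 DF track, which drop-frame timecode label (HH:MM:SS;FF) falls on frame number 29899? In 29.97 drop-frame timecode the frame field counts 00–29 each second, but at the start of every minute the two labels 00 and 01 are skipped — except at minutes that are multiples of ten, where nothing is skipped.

00:16:37;19

Ten DF minutes hold 17982 frames, so frame 29899 lies in block 1 (frames 17982–35963) with 11917 frames into that block.
The block's first minute is 1800 frames and the rest 1798 each; 11917 frames reaches minute 6, so 1 × 18 + 6 × 2 = 30 labels have been skipped so far.
Adding those back, label number 29899 + 30 = 29929 at 30 labels/s is 997 s + 19 f = 0 h 16 min 37 s frame 19, i.e. 00:16:37;19.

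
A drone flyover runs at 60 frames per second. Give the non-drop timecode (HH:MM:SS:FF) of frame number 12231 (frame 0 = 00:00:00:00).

12231 ÷ 60 = 203 full seconds, remainder 51 frames.
203 s = 0 h 3 min 23 s.
Timecode: 00:03:23:51.

00:03:23:51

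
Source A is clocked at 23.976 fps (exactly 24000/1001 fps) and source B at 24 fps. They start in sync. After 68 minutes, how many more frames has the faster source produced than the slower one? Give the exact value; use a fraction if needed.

68 min = 4080 s.
A emits 24000/1001 × 4080 = 97920000/1001 frames; B emits 24 × 4080 = 97920.
Difference = 97920/1001 frames (≈ 97.8222); B is ahead of A.

97920/1001 frames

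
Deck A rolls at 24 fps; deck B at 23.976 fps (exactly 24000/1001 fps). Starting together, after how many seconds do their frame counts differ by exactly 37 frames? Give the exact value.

37037/24 seconds

The gap grows by |24000/1001 − 24| = 24/1001 frames per second.
Time for a 37-frame gap: 37 ÷ (24/1001) = 37037/24 s.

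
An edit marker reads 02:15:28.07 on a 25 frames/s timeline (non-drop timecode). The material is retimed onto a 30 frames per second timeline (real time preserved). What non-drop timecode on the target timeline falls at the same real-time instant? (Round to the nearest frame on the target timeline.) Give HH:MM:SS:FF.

Source frame index: (2×3600 + 15×60 + 28) × 25 + 7 = 203207.
Real time: 203207 / (25) = 203207/25 s.
Target frame: (203207/25) × (30) = 1219242/5 ≈ 243848.400 → 243848.
At 30 labels/s: frame 243848 → 02:15:28:08.

02:15:28:08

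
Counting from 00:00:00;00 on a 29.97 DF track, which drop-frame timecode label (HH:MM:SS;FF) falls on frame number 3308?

00:01:50;10

Ten DF minutes hold 17982 frames, so frame 3308 lies in block 0 (frames 0–17981) with 3308 frames into that block.
The block's first minute is 1800 frames and the rest 1798 each; 3308 frames reaches minute 1, so 0 × 18 + 1 × 2 = 2 labels have been skipped so far.
Adding those back, label number 3308 + 2 = 3310 at 30 labels/s is 110 s + 10 f = 0 h 1 min 50 s frame 10, i.e. 00:01:50;10.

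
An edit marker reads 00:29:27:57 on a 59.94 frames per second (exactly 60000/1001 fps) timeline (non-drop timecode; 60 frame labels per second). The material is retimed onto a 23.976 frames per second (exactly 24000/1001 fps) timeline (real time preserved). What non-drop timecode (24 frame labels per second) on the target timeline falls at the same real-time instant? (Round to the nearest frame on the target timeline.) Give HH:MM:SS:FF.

00:29:27:23

Source frame index: (0×3600 + 29×60 + 27) × 60 + 57 = 106077.
Real time: 106077 / (60000/1001) = 35394359/20000 s.
Target frame: (35394359/20000) × (24000/1001) = 212154/5 ≈ 42430.800 → 42431.
At 24 labels/s: frame 42431 → 00:29:27:23.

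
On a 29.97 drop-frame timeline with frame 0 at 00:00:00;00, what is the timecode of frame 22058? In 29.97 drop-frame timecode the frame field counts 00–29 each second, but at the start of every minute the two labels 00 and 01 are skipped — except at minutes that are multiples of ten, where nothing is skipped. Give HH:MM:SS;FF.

Each 10-minute DF block holds 10 × 60 × 30 − 9 × 2 = 17982 frames. 22058 ÷ 17982 → 1 full block, remainder 4076.
Within the partial block the first minute is 1800 frames and each further minute 1798, so 2 further minute boundaries passed. Total skipped labels = 18 × 1 + 2 × 2 = 22.
Non-drop label index = 22058 + 22 = 22080; at 30 labels/s that is 00:12:16:00, i.e. DF 00:12:16;00.

00:12:16;00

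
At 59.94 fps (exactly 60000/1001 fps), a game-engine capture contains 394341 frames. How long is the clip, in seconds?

Running time = 394341 / (60000/1001) = 6578.92235 s.

6578.92235 seconds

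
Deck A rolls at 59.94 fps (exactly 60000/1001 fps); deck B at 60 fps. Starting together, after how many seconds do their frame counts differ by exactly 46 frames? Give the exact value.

23023/30 seconds

The gap grows by |60 − 60000/1001| = 60/1001 frames per second.
Time for a 46-frame gap: 46 ÷ (60/1001) = 23023/30 s.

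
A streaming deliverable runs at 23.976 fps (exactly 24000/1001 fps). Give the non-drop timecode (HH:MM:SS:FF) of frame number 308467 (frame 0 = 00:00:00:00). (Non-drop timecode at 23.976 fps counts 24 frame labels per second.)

03:34:12:19

308467 ÷ 24 = 12852 full seconds, remainder 19 frames.
12852 s = 3 h 34 min 12 s.
Timecode: 03:34:12:19.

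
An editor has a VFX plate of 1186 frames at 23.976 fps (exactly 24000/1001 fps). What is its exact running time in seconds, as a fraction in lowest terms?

Running time = 1186 ÷ (24000/1001) = 1186 × 1001/24000 = 593593/12000 s.

593593/12000 seconds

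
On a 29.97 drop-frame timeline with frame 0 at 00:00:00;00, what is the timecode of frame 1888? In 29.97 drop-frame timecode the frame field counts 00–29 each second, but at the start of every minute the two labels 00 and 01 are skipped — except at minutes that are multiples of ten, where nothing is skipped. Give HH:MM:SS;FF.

00:01:03;00

Ten DF minutes hold 17982 frames, so frame 1888 lies in block 0 (frames 0–17981) with 1888 frames into that block.
The block's first minute is 1800 frames and the rest 1798 each; 1888 frames reaches minute 1, so 0 × 18 + 1 × 2 = 2 labels have been skipped so far.
Adding those back, label number 1888 + 2 = 1890 at 30 labels/s is 63 s + 0 f = 0 h 1 min 3 s frame 0, i.e. 00:01:03;00.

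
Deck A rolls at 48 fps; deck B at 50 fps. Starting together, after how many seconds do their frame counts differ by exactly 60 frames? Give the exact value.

The gap grows by |50 − 48| = 2 frames per second.
Time for a 60-frame gap: 60 ÷ (2) = 30 s.

30 seconds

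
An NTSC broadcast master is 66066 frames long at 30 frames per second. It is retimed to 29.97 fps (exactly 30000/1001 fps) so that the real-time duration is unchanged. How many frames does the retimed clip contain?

Target frames = source frames × (target rate / source rate) = 66066 × (30000/1001)/(30) = 66066 × 1000/1001 = 66000.

66000 frames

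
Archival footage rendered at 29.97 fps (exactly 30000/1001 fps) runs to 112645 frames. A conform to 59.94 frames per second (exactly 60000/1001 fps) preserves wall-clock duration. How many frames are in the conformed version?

Target frames = source frames × (target rate / source rate) = 112645 × (60000/1001)/(30000/1001) = 112645 × 2 = 225290.

225290 frames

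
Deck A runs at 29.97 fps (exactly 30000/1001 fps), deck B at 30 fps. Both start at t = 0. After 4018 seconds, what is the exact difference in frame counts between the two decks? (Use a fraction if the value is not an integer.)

A emits 30000/1001 × 4018 = 17220000/143 frames; B emits 30 × 4018 = 120540.
Difference = 17220/143 frames (≈ 120.4196); B is ahead of A.

17220/143 frames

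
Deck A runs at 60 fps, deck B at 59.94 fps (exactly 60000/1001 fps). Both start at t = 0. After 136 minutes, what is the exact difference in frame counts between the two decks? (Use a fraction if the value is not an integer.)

136 min = 8160 s.
A emits 60 × 8160 = 489600 frames; B emits 60000/1001 × 8160 = 489600000/1001.
Difference = 489600/1001 frames (≈ 489.1109); B is behind A.

489600/1001 frames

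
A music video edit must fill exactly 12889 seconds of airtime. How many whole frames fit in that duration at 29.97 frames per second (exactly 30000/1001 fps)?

Frames = 12889 × 30000/1001 = 386670000/1001 ≈ 386283.7163.
Complete frames: 386283.

386283 frames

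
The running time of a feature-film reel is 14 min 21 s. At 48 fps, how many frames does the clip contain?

14 min 21 s = 861 s.
Frames = 861 × 48 = 41328.

41328 frames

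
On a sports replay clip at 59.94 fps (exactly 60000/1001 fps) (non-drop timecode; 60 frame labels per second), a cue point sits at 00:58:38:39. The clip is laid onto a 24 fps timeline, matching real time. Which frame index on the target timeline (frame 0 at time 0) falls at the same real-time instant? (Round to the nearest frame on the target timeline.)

frame 84532

Source frame index: (0×3600 + 58×60 + 38) × 60 + 39 = 211119.
Real time: 211119 / (60000/1001) = 70443373/20000 s.
Target frame: (70443373/20000) × (24) = 211330119/2500 ≈ 84532.048 → 84532.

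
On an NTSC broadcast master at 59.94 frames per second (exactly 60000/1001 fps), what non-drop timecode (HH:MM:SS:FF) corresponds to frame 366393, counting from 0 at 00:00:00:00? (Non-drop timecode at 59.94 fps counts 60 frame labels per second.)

366393 ÷ 60 = 6106 full seconds, remainder 33 frames.
6106 s = 1 h 41 min 46 s.
Timecode: 01:41:46:33.

01:41:46:33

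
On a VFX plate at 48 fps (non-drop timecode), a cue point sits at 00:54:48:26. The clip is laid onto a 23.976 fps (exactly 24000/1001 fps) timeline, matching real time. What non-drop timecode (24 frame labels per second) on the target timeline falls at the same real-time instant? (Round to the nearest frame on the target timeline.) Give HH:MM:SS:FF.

Source frame index: (0×3600 + 54×60 + 48) × 48 + 26 = 157850.
Real time: 157850 / (48) = 78925/24 s.
Target frame: (78925/24) × (24000/1001) = 1025000/13 ≈ 78846.154 → 78846.
At 24 labels/s: frame 78846 → 00:54:45:06.

00:54:45:06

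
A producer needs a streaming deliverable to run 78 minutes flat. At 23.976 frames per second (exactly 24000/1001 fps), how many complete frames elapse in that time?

78 min = 4680 s.
Frames = 4680 × 24000/1001 = 8640000/77 ≈ 112207.7922.
Complete frames: 112207.

112207 frames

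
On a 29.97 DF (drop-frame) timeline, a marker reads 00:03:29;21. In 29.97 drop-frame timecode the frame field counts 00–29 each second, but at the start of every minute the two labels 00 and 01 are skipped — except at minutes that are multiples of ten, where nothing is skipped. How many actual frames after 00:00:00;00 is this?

Complete 10-minute blocks: 0, each 17982 frames → 0.
Remaining 3 whole minutes in the current block: 1800 + 2 × 1798 = 5396 frames.
Within the current minute: 29 × 30 + 21 − 2 = 889 (labels ;00/;01 skipped at this minute). Total = 0 + 5396 + 889 = 6285.

6285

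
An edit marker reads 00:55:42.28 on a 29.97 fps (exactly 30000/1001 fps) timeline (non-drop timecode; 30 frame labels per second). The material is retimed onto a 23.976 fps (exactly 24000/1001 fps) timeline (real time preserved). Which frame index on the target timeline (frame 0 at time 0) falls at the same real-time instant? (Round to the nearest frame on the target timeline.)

frame 80230

Source frame index: (0×3600 + 55×60 + 42) × 30 + 28 = 100288.
Real time: 100288 / (30000/1001) = 6274268/1875 s.
Target frame: (6274268/1875) × (24000/1001) = 401152/5 ≈ 80230.400 → 80230.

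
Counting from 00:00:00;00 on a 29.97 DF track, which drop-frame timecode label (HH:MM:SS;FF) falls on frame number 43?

00:00:01;13

Each 10-minute DF block holds 10 × 60 × 30 − 9 × 2 = 17982 frames. 43 ÷ 17982 → 0 full blocks, remainder 43.
Within the partial block the first minute is 1800 frames and each further minute 1798, so 0 further minute boundaries passed. Total skipped labels = 18 × 0 + 2 × 0 = 0.
Non-drop label index = 43 + 0 = 43; at 30 labels/s that is 00:00:01:13, i.e. DF 00:00:01;13.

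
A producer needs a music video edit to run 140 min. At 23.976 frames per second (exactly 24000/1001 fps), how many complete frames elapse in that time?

140 min = 8400 s.
Frames = 8400 × 24000/1001 = 28800000/143 ≈ 201398.6014.
Complete frames: 201398.

201398 frames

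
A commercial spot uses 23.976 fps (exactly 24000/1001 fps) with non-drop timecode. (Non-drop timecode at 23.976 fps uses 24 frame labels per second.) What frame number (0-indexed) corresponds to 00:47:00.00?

67680

Total seconds to the label: (0 × 3600 + 47 × 60 + 0) = 2820.
Frame index = 2820 × 24 + 0 = 67680.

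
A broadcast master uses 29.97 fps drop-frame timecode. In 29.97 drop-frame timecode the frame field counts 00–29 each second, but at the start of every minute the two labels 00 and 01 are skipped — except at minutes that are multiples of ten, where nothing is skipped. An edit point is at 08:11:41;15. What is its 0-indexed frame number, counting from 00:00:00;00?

Complete 10-minute blocks: 49, each 17982 frames → 881118.
Remaining 1 whole minute in the current block: 1800 + 0 × 1798 = 1800 frames.
Within the current minute: 41 × 30 + 15 − 2 = 1243 (labels ;00/;01 skipped at this minute). Total = 881118 + 1800 + 1243 = 884161.

884161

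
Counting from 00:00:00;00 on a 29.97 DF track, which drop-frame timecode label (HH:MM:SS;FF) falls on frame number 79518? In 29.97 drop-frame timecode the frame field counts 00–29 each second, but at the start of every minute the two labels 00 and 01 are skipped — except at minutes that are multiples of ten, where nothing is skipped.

00:44:13;08

Each 10-minute DF block holds 10 × 60 × 30 − 9 × 2 = 17982 frames. 79518 ÷ 17982 → 4 full blocks, remainder 7590.
Within the partial block the first minute is 1800 frames and each further minute 1798, so 4 further minute boundaries passed. Total skipped labels = 18 × 4 + 2 × 4 = 80.
Non-drop label index = 79518 + 80 = 79598; at 30 labels/s that is 00:44:13:08, i.e. DF 00:44:13;08.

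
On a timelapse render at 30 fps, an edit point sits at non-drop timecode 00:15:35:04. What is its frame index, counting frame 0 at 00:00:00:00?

28054

Total seconds to the label: (0 × 3600 + 15 × 60 + 35) = 935.
Frame index = 935 × 30 + 4 = 28054.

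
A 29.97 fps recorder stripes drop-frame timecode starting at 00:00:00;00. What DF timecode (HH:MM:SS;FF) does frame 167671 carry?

Ten DF minutes hold 17982 frames, so frame 167671 lies in block 9 (frames 161838–179819) with 5833 frames into that block.
The block's first minute is 1800 frames and the rest 1798 each; 5833 frames reaches minute 3, so 9 × 18 + 3 × 2 = 168 labels have been skipped so far.
Adding those back, label number 167671 + 168 = 167839 at 30 labels/s is 5594 s + 19 f = 1 h 33 min 14 s frame 19, i.e. 01:33:14;19.

01:33:14;19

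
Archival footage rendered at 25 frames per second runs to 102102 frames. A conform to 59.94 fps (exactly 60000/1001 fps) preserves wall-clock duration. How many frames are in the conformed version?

Target frames = source frames × (target rate / source rate) = 102102 × (60000/1001)/(25) = 102102 × 2400/1001 = 244800.

244800 frames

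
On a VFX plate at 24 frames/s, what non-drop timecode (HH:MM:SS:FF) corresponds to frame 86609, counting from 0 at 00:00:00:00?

86609 ÷ 24 = 3608 full seconds, remainder 17 frames.
3608 s = 1 h 0 min 8 s.
Timecode: 01:00:08:17.

01:00:08:17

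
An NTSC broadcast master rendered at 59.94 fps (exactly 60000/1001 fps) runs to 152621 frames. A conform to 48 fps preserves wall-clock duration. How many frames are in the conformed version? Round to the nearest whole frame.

122219 frames

Frames at target rate = 152621 × (48) / (60000/1001) = 152773621/1250 ≈ 122218.897.
Nearest whole frame: 122219.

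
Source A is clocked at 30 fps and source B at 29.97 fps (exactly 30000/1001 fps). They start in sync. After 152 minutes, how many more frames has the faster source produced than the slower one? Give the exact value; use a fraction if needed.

273600/1001 frames

152 min = 9120 s.
A emits 30 × 9120 = 273600 frames; B emits 30000/1001 × 9120 = 273600000/1001.
Difference = 273600/1001 frames (≈ 273.3267); B is behind A.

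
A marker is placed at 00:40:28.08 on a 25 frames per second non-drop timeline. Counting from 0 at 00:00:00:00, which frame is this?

Total seconds to the label: (0 × 3600 + 40 × 60 + 28) = 2428.
Frame index = 2428 × 25 + 8 = 60708.

60708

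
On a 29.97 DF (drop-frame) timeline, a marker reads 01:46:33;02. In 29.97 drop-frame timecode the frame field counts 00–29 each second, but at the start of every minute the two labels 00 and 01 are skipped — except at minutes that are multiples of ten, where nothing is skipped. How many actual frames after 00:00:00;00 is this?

As if non-drop at 30 labels/s: (1 × 3600 + 46 × 60 + 33) × 30 + 2 = 191792.
Minute boundaries passed: 106; those not divisible by 10: 106 − 10 = 96; dropped labels = 2 × 96 = 192.
Actual frame index = 191792 − 192 = 191600.

191600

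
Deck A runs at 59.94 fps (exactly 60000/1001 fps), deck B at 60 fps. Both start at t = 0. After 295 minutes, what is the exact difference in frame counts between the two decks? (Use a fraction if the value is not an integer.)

295 min = 17700 s.
A emits 60000/1001 × 17700 = 1062000000/1001 frames; B emits 60 × 17700 = 1062000.
Difference = 1062000/1001 frames (≈ 1060.9391); B is ahead of A.

1062000/1001 frames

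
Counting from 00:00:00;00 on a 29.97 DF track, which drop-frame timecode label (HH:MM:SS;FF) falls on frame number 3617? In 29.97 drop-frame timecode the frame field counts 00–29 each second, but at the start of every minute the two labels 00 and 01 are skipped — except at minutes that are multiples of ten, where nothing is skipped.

00:02:00;21

Each 10-minute DF block holds 10 × 60 × 30 − 9 × 2 = 17982 frames. 3617 ÷ 17982 → 0 full blocks, remainder 3617.
Within the partial block the first minute is 1800 frames and each further minute 1798, so 2 further minute boundaries passed. Total skipped labels = 18 × 0 + 2 × 2 = 4.
Non-drop label index = 3617 + 4 = 3621; at 30 labels/s that is 00:02:00:21, i.e. DF 00:02:00;21.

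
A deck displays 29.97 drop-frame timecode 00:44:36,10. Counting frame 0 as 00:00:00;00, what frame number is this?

80210

As if non-drop at 30 labels/s: (0 × 3600 + 44 × 60 + 36) × 30 + 10 = 80290.
Minute boundaries passed: 44; those not divisible by 10: 44 − 4 = 40; dropped labels = 2 × 40 = 80.
Actual frame index = 80290 − 80 = 80210.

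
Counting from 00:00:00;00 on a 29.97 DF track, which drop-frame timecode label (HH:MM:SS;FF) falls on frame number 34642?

Each 10-minute DF block holds 10 × 60 × 30 − 9 × 2 = 17982 frames. 34642 ÷ 17982 → 1 full block, remainder 16660.
Within the partial block the first minute is 1800 frames and each further minute 1798, so 9 further minute boundaries passed. Total skipped labels = 18 × 1 + 2 × 9 = 36.
Non-drop label index = 34642 + 36 = 34678; at 30 labels/s that is 00:19:15:28, i.e. DF 00:19:15;28.

00:19:15;28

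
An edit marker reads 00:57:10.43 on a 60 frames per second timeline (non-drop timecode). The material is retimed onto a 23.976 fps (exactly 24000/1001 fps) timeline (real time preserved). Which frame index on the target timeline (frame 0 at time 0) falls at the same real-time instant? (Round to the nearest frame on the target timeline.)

Source frame index: (0×3600 + 57×60 + 10) × 60 + 43 = 205843.
Real time: 205843 / (60) = 205843/60 s.
Target frame: (205843/60) × (24000/1001) = 7485200/91 ≈ 82254.945 → 82255.

frame 82255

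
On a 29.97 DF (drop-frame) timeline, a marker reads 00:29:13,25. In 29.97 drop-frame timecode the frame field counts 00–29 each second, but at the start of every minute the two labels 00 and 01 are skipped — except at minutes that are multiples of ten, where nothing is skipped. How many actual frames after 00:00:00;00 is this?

52561

As if non-drop at 30 labels/s: (0 × 3600 + 29 × 60 + 13) × 30 + 25 = 52615.
Minute boundaries passed: 29; those not divisible by 10: 29 − 2 = 27; dropped labels = 2 × 27 = 54.
Actual frame index = 52615 − 54 = 52561.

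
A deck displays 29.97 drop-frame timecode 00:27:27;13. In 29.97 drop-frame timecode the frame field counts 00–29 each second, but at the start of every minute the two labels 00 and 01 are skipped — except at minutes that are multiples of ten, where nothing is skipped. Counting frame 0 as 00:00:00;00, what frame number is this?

49373

As if non-drop at 30 labels/s: (0 × 3600 + 27 × 60 + 27) × 30 + 13 = 49423.
Minute boundaries passed: 27; those not divisible by 10: 27 − 2 = 25; dropped labels = 2 × 25 = 50.
Actual frame index = 49423 − 50 = 49373.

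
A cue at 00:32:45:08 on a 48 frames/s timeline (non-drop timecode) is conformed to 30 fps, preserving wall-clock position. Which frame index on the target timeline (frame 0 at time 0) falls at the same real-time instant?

frame 58955

Source frame index: (0×3600 + 32×60 + 45) × 48 + 8 = 94328.
Real time: 94328 / (48) = 11791/6 s.
Target frame: (11791/6) × (30) = 58955.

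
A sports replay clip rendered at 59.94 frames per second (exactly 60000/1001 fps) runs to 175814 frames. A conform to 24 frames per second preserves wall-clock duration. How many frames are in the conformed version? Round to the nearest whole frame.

70396 frames

Frames at target rate = 175814 × (24) / (60000/1001) = 87994907/1250 ≈ 70395.926.
Nearest whole frame: 70396.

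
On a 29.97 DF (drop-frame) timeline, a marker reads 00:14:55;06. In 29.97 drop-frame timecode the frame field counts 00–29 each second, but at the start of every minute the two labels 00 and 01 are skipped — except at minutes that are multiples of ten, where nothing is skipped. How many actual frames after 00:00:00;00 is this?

26830

As if non-drop at 30 labels/s: (0 × 3600 + 14 × 60 + 55) × 30 + 6 = 26856.
Minute boundaries passed: 14; those not divisible by 10: 14 − 1 = 13; dropped labels = 2 × 13 = 26.
Actual frame index = 26856 − 26 = 26830.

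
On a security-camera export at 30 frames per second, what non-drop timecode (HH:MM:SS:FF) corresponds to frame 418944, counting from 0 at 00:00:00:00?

03:52:44:24

418944 ÷ 30 = 13964 full seconds, remainder 24 frames.
13964 s = 3 h 52 min 44 s.
Timecode: 03:52:44:24.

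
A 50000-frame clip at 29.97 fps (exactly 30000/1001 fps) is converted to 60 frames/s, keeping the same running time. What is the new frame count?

100100 frames

Target frames = source frames × (target rate / source rate) = 50000 × (60)/(30000/1001) = 50000 × 1001/500 = 100100.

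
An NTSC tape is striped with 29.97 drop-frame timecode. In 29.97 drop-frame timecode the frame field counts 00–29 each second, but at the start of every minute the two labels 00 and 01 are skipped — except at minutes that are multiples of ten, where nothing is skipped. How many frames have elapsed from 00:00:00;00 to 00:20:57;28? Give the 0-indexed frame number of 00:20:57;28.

As if non-drop at 30 labels/s: (0 × 3600 + 20 × 60 + 57) × 30 + 28 = 37738.
Minute boundaries passed: 20; those not divisible by 10: 20 − 2 = 18; dropped labels = 2 × 18 = 36.
Actual frame index = 37738 − 36 = 37702.

37702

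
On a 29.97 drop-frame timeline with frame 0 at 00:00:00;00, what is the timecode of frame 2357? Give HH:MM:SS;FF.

00:01:18;19

Ten DF minutes hold 17982 frames, so frame 2357 lies in block 0 (frames 0–17981) with 2357 frames into that block.
The block's first minute is 1800 frames and the rest 1798 each; 2357 frames reaches minute 1, so 0 × 18 + 1 × 2 = 2 labels have been skipped so far.
Adding those back, label number 2357 + 2 = 2359 at 30 labels/s is 78 s + 19 f = 0 h 1 min 18 s frame 19, i.e. 00:01:18;19.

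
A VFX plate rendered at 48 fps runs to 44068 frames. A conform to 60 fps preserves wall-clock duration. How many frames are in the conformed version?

Frames at target rate = 44068 × (60) / (48) = 55085.

55085 frames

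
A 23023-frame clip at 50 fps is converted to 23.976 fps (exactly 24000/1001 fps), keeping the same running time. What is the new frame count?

Target frames = source frames × (target rate / source rate) = 23023 × (24000/1001)/(50) = 23023 × 480/1001 = 11040.

11040 frames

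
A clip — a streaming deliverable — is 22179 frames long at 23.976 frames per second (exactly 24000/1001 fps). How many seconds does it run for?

Running time = 22179 / (24000/1001) = 925.049125 s.

925.049125 seconds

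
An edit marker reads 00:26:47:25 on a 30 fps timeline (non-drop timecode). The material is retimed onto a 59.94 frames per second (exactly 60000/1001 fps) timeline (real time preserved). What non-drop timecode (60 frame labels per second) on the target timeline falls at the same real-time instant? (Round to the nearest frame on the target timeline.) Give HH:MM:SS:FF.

00:26:46:14

Source frame index: (0×3600 + 26×60 + 47) × 30 + 25 = 48235.
Real time: 48235 / (30) = 9647/6 s.
Target frame: (9647/6) × (60000/1001) = 8770000/91 ≈ 96373.626 → 96374.
At 60 labels/s: frame 96374 → 00:26:46:14.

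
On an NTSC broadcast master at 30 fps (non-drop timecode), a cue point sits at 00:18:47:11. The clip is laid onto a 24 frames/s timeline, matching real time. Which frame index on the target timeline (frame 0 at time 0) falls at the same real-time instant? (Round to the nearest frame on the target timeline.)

Source frame index: (0×3600 + 18×60 + 47) × 30 + 11 = 33821.
Real time: 33821 / (30) = 33821/30 s.
Target frame: (33821/30) × (24) = 135284/5 ≈ 27056.800 → 27057.

frame 27057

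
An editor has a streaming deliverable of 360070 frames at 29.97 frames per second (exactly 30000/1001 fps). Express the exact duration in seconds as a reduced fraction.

Running time = 360070 ÷ (30000/1001) = 360070 × 1001/30000 = 36043007/3000 s.

36043007/3000 seconds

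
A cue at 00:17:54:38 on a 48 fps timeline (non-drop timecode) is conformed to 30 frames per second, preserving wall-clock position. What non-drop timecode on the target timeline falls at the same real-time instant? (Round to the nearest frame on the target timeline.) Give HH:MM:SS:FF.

Source frame index: (0×3600 + 17×60 + 54) × 48 + 38 = 51590.
Real time: 51590 / (48) = 25795/24 s.
Target frame: (25795/24) × (30) = 128975/4 ≈ 32243.750 → 32244.
At 30 labels/s: frame 32244 → 00:17:54:24.

00:17:54:24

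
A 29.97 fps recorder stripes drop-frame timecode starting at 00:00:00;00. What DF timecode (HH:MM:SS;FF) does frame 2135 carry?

00:01:11;07

Ten DF minutes hold 17982 frames, so frame 2135 lies in block 0 (frames 0–17981) with 2135 frames into that block.
The block's first minute is 1800 frames and the rest 1798 each; 2135 frames reaches minute 1, so 0 × 18 + 1 × 2 = 2 labels have been skipped so far.
Adding those back, label number 2135 + 2 = 2137 at 30 labels/s is 71 s + 7 f = 0 h 1 min 11 s frame 7, i.e. 00:01:11;07.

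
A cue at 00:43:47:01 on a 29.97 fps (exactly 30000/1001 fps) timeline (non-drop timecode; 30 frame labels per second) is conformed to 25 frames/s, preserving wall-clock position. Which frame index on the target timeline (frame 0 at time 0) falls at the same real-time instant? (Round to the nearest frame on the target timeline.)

frame 65742

Source frame index: (0×3600 + 43×60 + 47) × 30 + 1 = 78811.
Real time: 78811 / (30000/1001) = 78889811/30000 s.
Target frame: (78889811/30000) × (25) = 78889811/1200 ≈ 65741.509 → 65742.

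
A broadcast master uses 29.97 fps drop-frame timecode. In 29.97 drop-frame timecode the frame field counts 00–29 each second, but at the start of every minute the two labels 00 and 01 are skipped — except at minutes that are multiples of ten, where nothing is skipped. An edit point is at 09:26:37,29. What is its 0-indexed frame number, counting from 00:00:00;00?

1018919

Complete 10-minute blocks: 56, each 17982 frames → 1006992.
Remaining 6 whole minutes in the current block: 1800 + 5 × 1798 = 10790 frames.
Within the current minute: 37 × 30 + 29 − 2 = 1137 (labels ;00/;01 skipped at this minute). Total = 1006992 + 10790 + 1137 = 1018919.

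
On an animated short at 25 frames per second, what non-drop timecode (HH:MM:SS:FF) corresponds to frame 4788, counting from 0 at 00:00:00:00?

4788 ÷ 25 = 191 full seconds, remainder 13 frames.
191 s = 0 h 3 min 11 s.
Timecode: 00:03:11:13.

00:03:11:13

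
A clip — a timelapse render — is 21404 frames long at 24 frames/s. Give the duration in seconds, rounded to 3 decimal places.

891.833 seconds

Running time = 21404 × 1/24 = 5351/6 s ≈ 891.833 s.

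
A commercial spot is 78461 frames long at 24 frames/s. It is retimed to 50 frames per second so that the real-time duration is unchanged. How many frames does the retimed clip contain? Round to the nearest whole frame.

Frames at target rate = 78461 × (50) / (24) = 1961525/12 ≈ 163460.417.
Nearest whole frame: 163460.

163460 frames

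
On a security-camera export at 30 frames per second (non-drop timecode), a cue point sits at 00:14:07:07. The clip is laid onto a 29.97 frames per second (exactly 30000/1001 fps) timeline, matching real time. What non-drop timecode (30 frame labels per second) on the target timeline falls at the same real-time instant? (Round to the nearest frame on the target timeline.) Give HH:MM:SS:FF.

Source frame index: (0×3600 + 14×60 + 7) × 30 + 7 = 25417.
Real time: 25417 / (30) = 25417/30 s.
Target frame: (25417/30) × (30000/1001) = 3631000/143 ≈ 25391.608 → 25392.
At 30 labels/s: frame 25392 → 00:14:06:12.

00:14:06:12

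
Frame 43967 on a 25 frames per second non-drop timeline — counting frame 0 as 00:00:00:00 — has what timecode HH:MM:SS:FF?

00:29:18:17

43967 ÷ 25 = 1758 full seconds, remainder 17 frames.
1758 s = 0 h 29 min 18 s.
Timecode: 00:29:18:17.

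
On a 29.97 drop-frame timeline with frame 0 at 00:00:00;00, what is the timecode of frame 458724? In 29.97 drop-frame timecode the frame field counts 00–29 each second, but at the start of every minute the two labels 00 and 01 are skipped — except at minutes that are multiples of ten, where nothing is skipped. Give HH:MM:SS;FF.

Each 10-minute DF block holds 10 × 60 × 30 − 9 × 2 = 17982 frames. 458724 ÷ 17982 → 25 full blocks, remainder 9174.
Within the partial block the first minute is 1800 frames and each further minute 1798, so 5 further minute boundaries passed. Total skipped labels = 18 × 25 + 2 × 5 = 460.
Non-drop label index = 458724 + 460 = 459184; at 30 labels/s that is 04:15:06:04, i.e. DF 04:15:06;04.

04:15:06;04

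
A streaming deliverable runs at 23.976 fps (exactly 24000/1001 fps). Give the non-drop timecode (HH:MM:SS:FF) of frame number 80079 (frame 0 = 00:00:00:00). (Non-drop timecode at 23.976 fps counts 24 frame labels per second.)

80079 ÷ 24 = 3336 full seconds, remainder 15 frames.
3336 s = 0 h 55 min 36 s.
Timecode: 00:55:36:15.

00:55:36:15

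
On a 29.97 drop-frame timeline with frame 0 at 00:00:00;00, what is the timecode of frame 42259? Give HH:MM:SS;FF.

00:23:30;01

Ten DF minutes hold 17982 frames, so frame 42259 lies in block 2 (frames 35964–53945) with 6295 frames into that block.
The block's first minute is 1800 frames and the rest 1798 each; 6295 frames reaches minute 3, so 2 × 18 + 3 × 2 = 42 labels have been skipped so far.
Adding those back, label number 42259 + 42 = 42301 at 30 labels/s is 1410 s + 1 f = 0 h 23 min 30 s frame 1, i.e. 00:23:30;01.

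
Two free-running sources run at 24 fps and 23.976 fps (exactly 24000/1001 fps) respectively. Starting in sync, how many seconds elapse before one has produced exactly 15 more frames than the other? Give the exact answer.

The gap grows by |24000/1001 − 24| = 24/1001 frames per second.
Time for a 15-frame gap: 15 ÷ (24/1001) = 625.625 s.

625.625 seconds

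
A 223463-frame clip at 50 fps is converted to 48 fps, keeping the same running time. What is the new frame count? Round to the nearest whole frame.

214524 frames

Frames at target rate = 223463 × (48) / (50) = 5363112/25 ≈ 214524.480.
Nearest whole frame: 214524.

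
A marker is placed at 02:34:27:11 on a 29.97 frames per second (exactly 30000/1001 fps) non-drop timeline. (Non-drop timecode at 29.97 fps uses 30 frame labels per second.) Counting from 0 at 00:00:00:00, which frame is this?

Total seconds to the label: (2 × 3600 + 34 × 60 + 27) = 9267.
Frame index = 9267 × 30 + 11 = 278021.

278021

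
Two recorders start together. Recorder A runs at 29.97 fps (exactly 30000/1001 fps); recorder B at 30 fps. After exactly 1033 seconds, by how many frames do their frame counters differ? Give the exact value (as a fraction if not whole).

A emits 30000/1001 × 1033 = 30990000/1001 frames; B emits 30 × 1033 = 30990.
Difference = 30990/1001 frames (≈ 30.9590); B is ahead of A.

30990/1001 frames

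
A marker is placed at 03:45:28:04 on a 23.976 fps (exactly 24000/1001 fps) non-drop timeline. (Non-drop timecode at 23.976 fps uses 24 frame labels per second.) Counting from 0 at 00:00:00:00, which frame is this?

frame 324676

Total seconds to the label: (3 × 3600 + 45 × 60 + 28) = 13528.
Frame index = 13528 × 24 + 4 = 324676.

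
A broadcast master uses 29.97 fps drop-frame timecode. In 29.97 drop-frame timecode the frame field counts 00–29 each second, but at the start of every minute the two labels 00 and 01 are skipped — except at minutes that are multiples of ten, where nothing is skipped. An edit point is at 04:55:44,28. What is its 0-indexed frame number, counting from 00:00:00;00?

531816

As if non-drop at 30 labels/s: (4 × 3600 + 55 × 60 + 44) × 30 + 28 = 532348.
Minute boundaries passed: 295; those not divisible by 10: 295 − 29 = 266; dropped labels = 2 × 266 = 532.
Actual frame index = 532348 − 532 = 531816.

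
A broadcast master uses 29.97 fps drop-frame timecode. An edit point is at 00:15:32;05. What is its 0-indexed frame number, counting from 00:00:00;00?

27937

Complete 10-minute blocks: 1, each 17982 frames → 17982.
Remaining 5 whole minutes in the current block: 1800 + 4 × 1798 = 8992 frames.
Within the current minute: 32 × 30 + 5 − 2 = 963 (labels ;00/;01 skipped at this minute). Total = 17982 + 8992 + 963 = 27937.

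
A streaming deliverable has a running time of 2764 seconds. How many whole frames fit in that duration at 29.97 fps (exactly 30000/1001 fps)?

Frames = 2764 × 30000/1001 = 82920000/1001 ≈ 82837.1628.
Complete frames: 82837.

82837 frames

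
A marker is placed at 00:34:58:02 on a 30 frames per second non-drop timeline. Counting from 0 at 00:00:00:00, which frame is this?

62942

Total seconds to the label: (0 × 3600 + 34 × 60 + 58) = 2098.
Frame index = 2098 × 30 + 2 = 62942.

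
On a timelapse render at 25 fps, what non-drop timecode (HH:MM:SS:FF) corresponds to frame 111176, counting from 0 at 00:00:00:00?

01:14:07:01

111176 ÷ 25 = 4447 full seconds, remainder 1 frame.
4447 s = 1 h 14 min 7 s.
Timecode: 01:14:07:01.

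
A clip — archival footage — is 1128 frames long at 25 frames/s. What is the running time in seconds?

45.12 seconds

Running time = 1128 / (25) = 45.12 s.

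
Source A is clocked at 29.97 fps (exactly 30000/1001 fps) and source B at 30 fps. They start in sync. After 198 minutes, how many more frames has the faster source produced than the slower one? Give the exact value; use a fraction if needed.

32400/91 frames

198 min = 11880 s.
A emits 30000/1001 × 11880 = 32400000/91 frames; B emits 30 × 11880 = 356400.
Difference = 32400/91 frames (≈ 356.0440); B is ahead of A.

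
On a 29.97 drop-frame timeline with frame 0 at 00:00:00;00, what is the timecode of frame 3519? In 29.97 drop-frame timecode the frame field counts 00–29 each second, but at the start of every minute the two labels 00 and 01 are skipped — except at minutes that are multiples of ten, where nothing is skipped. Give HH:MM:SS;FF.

00:01:57;11

Ten DF minutes hold 17982 frames, so frame 3519 lies in block 0 (frames 0–17981) with 3519 frames into that block.
The block's first minute is 1800 frames and the rest 1798 each; 3519 frames reaches minute 1, so 0 × 18 + 1 × 2 = 2 labels have been skipped so far.
Adding those back, label number 3519 + 2 = 3521 at 30 labels/s is 117 s + 11 f = 0 h 1 min 57 s frame 11, i.e. 00:01:57;11.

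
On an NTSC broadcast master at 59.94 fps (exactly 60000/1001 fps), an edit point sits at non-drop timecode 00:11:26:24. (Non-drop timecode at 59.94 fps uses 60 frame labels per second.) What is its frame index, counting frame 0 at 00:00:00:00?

Total seconds to the label: (0 × 3600 + 11 × 60 + 26) = 686.
Frame index = 686 × 60 + 24 = 41184.

frame 41184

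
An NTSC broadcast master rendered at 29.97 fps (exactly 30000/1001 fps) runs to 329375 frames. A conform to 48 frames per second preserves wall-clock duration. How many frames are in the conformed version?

527527 frames

Target frames = source frames × (target rate / source rate) = 329375 × (48)/(30000/1001) = 329375 × 1001/625 = 527527.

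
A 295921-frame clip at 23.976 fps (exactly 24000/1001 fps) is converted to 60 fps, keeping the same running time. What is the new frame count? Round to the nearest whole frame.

Frames at target rate = 295921 × (60) / (24000/1001) = 296216921/400 ≈ 740542.302.
Nearest whole frame: 740542.

740542 frames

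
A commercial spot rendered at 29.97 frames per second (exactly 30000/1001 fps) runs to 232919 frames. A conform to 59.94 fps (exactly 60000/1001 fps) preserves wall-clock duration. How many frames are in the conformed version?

465838 frames

Target frames = source frames × (target rate / source rate) = 232919 × (60000/1001)/(30000/1001) = 232919 × 2 = 465838.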